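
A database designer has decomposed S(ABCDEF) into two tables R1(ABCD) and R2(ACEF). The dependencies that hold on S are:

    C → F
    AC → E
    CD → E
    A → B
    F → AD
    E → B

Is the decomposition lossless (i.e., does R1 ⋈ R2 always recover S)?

Yes

Common attributes: R1 ∩ R2 = {AC}.
Closure of {AC}: C → F applies, adding F; AC → E applies, adding E; A → B applies, adding B; F → AD applies, adding D. So (AC)⁺ = {ABCDEF}.
This closure contains every attribute of R1, so R1 ∩ R2 → R1. The join is lossless.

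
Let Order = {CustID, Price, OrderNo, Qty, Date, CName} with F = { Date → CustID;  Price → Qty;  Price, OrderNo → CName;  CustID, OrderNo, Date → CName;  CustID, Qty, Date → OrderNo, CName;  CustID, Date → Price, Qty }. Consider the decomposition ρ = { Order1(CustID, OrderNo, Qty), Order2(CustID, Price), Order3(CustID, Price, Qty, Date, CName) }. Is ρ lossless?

Chase test. Columns are CustID, Price, OrderNo, Qty, Date, CName; row i has aⱼ where attribute j ∈ Orderi, else bᵢⱼ.
Initial tableau (one row per fragment):
  row 1: a1 b12 a3 a4 b15 b16
  row 2: a1 a2 b23 b24 b25 b26
  row 3: a1 a2 b33 a4 a5 a6
Rows 2 and 3 agree on Price; apply Price→Qty and equate their Qty entries.
No row becomes fully distinguished — the join is lossy.

No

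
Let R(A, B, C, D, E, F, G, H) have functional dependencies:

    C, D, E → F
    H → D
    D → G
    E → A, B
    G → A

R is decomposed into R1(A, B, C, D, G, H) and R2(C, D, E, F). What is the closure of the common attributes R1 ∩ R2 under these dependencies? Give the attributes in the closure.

R1 ∩ R2 = {C, D}.
D → G applies, adding G
G → A applies, adding A
Closure: {A, C, D, G}.

A, C, D, G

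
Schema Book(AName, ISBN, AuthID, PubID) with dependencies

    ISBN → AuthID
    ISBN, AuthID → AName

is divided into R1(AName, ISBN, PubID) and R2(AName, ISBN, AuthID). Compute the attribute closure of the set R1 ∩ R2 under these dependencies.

R1 ∩ R2 = {AName, ISBN}.
ISBN → AuthID applies, adding AuthID
Closure: {AName, ISBN, AuthID}.

AName, ISBN, AuthID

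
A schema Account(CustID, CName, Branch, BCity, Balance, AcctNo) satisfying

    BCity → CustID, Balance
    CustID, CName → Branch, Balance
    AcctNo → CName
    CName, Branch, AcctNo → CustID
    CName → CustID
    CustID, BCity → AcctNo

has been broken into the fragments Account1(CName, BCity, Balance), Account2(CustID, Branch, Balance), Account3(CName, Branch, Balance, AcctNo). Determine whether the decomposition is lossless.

No

Chase test. Columns are CustID, CName, Branch, BCity, Balance, AcctNo; row i has aⱼ where attribute j ∈ Accounti, else bᵢⱼ.
Initial tableau (one row per fragment):
  row 1: b11 a2 b13 a4 a5 b16
  row 2: a1 b22 a3 b24 a5 b26
  row 3: b31 a2 a3 b34 a5 a6
Rows 1 and 3 agree on CName; apply CName→CustID and equate their CustID entries.
Rows 1 and 3 agree on CustID, CName; apply CustID, CName→Branch, Balance and equate their Branch, Balance entries.
No row becomes fully distinguished — the join is lossy.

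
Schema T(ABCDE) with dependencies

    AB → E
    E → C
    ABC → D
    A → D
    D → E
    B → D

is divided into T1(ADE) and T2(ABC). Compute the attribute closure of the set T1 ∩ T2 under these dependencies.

ACDE

T1 ∩ T2 = {A}.
A → D applies, adding D
D → E applies, adding E
E → C applies, adding C
Closure: {ACDE}.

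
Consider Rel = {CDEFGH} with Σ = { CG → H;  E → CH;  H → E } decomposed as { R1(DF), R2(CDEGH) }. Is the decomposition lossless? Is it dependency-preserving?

Lossless test: (D)⁺ = {D}, which is a superkey of neither fragment — lossy.
Dependency preservation: every FD's attributes lie within a single fragment, so each can be enforced locally — preserved.

lossy but dependency-preserving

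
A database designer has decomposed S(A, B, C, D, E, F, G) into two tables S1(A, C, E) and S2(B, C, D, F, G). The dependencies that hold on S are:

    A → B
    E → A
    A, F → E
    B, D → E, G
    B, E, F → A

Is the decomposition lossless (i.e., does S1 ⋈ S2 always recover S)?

No

Common attributes: S1 ∩ S2 = {C}.
No dependency enlarges {C}, so (C)⁺ = {C}.
The closure contains neither all of S1 = {A, C, E} nor all of S2 = {B, C, D, F, G}, so the common attributes are not a superkey of either fragment. The join is lossy.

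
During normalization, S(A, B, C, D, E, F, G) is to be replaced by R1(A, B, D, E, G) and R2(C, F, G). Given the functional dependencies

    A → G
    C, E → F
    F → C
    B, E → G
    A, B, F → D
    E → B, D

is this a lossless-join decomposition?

Common attributes: R1 ∩ R2 = {G}.
No dependency enlarges {G}, so (G)⁺ = {G}.
The closure contains neither all of R1 = {A, B, D, E, G} nor all of R2 = {C, F, G}, so the common attributes are not a superkey of either fragment. The join is lossy.

No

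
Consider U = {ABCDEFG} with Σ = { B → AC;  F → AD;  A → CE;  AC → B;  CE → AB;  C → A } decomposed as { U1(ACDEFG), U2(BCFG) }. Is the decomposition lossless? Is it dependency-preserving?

Lossless test: (CFG)⁺ = {ABCDEFG}, which contains all of one fragment — lossless.
Dependency preservation: B → AC; AC → B; CE → AB are not contained in any single fragment, but the restricted closure of each left-hand side across the fragments still reaches the right-hand side; the remaining FDs each lie inside some fragment. All dependencies are preserved.

lossless and dependency-preserving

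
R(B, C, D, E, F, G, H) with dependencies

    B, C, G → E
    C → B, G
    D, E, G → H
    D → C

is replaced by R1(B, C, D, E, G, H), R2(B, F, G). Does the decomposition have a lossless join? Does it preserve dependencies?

Lossless test: (B, G)⁺ = {B, G}, which is a superkey of neither fragment — lossy.
Dependency preservation: every FD's attributes lie within a single fragment, so each can be enforced locally — preserved.

lossy but dependency-preserving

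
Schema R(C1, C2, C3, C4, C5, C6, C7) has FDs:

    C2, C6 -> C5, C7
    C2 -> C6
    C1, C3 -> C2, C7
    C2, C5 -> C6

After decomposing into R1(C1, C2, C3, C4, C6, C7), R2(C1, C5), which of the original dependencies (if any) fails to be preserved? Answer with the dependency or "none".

Check C2, C6 → C5, C7: no single fragment contains all of {C2, C5, C6, C7}, and the restricted closure of {C2, C6} across the fragments never reaches {C5, C7}.
C2 → C6 is preserved.
C1, C3 → C2, C7 is preserved.
C2, C5 → C6 is preserved.

C2, C6 -> C5, C7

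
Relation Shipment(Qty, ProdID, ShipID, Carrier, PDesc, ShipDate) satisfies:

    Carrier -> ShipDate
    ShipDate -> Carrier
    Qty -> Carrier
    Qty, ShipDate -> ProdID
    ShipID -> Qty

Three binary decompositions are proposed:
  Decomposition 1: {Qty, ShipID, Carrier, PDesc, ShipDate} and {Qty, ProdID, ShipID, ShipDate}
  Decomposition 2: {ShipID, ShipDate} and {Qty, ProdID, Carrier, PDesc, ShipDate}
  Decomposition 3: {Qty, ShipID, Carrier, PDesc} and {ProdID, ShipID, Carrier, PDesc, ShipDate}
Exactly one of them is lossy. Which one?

Decomposition 2

Decomposition 1: common = {Qty, ShipID, ShipDate}, closure = {Qty, ProdID, ShipID, Carrier, ShipDate} → lossless.
Decomposition 2: common = {ShipDate}, closure = {Carrier, ShipDate} → lossy.
Decomposition 3: common = {ShipID, Carrier, PDesc}, closure = {Qty, ProdID, ShipID, Carrier, PDesc, ShipDate} → lossless.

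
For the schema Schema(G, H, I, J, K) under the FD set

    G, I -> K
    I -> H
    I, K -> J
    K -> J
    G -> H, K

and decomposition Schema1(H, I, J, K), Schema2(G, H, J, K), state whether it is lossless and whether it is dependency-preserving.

lossy but dependency-preserving

Lossless test: (H, J, K)⁺ = {H, J, K}, which is a superkey of neither fragment — lossy.
Dependency preservation: G, I → K is not contained in any single fragment, but the restricted closure of its left-hand side across the fragments still reaches the right-hand side; the remaining FDs each lie inside some fragment. All dependencies are preserved.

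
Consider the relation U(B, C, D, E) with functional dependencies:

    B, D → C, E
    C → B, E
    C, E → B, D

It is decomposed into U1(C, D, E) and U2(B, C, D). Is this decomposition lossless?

Yes

Common attributes: U1 ∩ U2 = {C, D}.
Closure of {C, D}: C → B, E applies, adding B, E. So (C, D)⁺ = {B, C, D, E}.
This closure contains every attribute of U1, so U1 ∩ U2 → U1. The join is lossless.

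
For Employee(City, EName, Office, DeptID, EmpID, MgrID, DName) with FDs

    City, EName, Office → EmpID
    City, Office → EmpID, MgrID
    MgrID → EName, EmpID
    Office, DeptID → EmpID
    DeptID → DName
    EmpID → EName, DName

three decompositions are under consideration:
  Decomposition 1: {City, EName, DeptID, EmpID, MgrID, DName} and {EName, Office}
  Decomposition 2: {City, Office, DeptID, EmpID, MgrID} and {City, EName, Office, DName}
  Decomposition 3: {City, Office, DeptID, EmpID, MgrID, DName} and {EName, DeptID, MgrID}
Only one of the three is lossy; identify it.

Decomposition 1: common = {EName}, closure = {EName} → lossy.
Decomposition 2: common = {City, Office}, closure = {City, EName, Office, EmpID, MgrID, DName} → lossless.
Decomposition 3: common = {DeptID, MgrID}, closure = {EName, DeptID, EmpID, MgrID, DName} → lossless.

Decomposition 1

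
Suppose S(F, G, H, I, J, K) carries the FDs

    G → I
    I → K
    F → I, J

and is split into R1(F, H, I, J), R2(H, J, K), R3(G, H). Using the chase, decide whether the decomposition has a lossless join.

Chase test. Columns are F, G, H, I, J, K; row i has aⱼ where attribute j ∈ Ri, else bᵢⱼ.
Initial tableau (one row per fragment):
  row 1: a1 b12 a3 a4 a5 b16
  row 2: b21 b22 a3 b24 a5 a6
  row 3: b31 a2 a3 b34 b35 b36
No row becomes fully distinguished — the join is lossy.

No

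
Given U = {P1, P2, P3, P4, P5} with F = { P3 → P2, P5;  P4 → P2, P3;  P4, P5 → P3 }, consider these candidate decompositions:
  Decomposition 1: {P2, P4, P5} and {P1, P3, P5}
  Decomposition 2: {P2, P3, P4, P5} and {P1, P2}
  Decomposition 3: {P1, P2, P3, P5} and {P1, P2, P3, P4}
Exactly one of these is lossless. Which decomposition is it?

Decomposition 1: common = {P5}, closure = {P5} → lossy.
Decomposition 2: common = {P2}, closure = {P2} → lossy.
Decomposition 3: common = {P1, P2, P3}, closure = {P1, P2, P3, P5} → lossless.

Decomposition 3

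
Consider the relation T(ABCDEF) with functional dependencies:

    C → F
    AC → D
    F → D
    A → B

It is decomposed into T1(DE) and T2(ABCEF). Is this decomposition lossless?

No

Common attributes: T1 ∩ T2 = {E}.
No dependency enlarges {E}, so (E)⁺ = {E}.
The closure contains neither all of T1 = {DE} nor all of T2 = {ABCEF}, so the common attributes are not a superkey of either fragment. The join is lossy.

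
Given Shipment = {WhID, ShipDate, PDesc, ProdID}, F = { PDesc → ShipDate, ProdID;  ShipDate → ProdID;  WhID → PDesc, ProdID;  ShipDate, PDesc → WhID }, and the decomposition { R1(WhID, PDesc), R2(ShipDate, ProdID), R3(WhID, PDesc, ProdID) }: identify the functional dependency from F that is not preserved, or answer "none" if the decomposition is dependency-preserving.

Check PDesc → ShipDate, ProdID: no single fragment contains all of {ShipDate, PDesc, ProdID}, and the restricted closure of {PDesc} across the fragments never reaches {ShipDate, ProdID}.
ShipDate → ProdID is preserved.
WhID → PDesc, ProdID is preserved.
ShipDate, PDesc → WhID is preserved.

PDesc → ShipDate, ProdID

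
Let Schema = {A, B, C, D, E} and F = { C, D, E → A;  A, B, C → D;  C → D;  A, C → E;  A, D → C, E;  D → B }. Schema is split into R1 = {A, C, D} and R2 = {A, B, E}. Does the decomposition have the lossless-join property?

Common attributes: R1 ∩ R2 = {A}.
No dependency enlarges {A}, so (A)⁺ = {A}.
The closure contains neither all of R1 = {A, C, D} nor all of R2 = {A, B, E}, so the common attributes are not a superkey of either fragment. The join is lossy.

No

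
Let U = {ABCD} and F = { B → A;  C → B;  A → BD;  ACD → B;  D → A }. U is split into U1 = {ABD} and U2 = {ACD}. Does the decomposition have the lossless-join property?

Yes

Common attributes: U1 ∩ U2 = {AD}.
Closure of {AD}: A → BD applies, adding B. So (AD)⁺ = {ABD}.
This closure contains every attribute of U1, so U1 ∩ U2 → U1. The join is lossless.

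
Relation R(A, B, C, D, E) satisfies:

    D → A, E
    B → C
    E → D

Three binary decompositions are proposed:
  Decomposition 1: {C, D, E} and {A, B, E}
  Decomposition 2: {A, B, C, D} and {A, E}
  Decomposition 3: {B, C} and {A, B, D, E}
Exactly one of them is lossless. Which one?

Decomposition 3

Decomposition 1: common = {E}, closure = {A, D, E} → lossy.
Decomposition 2: common = {A}, closure = {A} → lossy.
Decomposition 3: common = {B}, closure = {B, C} → lossless.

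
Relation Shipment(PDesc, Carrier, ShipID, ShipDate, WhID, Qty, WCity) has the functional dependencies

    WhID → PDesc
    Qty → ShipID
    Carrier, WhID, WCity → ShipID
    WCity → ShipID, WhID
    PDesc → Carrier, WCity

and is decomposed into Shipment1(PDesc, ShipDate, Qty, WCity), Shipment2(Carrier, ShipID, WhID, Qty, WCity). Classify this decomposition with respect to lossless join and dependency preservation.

lossless and dependency-preserving

Lossless test: (Qty, WCity)⁺ = {PDesc, Carrier, ShipID, WhID, Qty, WCity}, which contains all of one fragment — lossless.
Dependency preservation: WhID → PDesc; PDesc → Carrier, WCity are not contained in any single fragment, but the restricted closure of each left-hand side across the fragments still reaches the right-hand side; the remaining FDs each lie inside some fragment. All dependencies are preserved.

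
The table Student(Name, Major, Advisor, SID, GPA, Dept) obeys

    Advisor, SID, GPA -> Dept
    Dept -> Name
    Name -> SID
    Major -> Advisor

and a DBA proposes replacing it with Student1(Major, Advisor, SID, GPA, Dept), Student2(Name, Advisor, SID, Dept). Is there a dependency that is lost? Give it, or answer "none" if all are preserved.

none

Advisor, SID, GPA → Dept lies within Student1.
Dept → Name lies within Student2.
Name → SID lies within Student2.
Major → Advisor lies within Student1.
Every dependency is enforceable on the fragments, so the decomposition is dependency-preserving.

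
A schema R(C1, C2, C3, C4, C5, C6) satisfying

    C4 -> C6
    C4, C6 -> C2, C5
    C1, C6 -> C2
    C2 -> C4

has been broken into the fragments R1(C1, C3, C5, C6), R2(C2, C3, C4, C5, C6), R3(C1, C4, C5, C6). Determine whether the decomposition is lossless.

Yes

Chase test. Columns are C1, C2, C3, C4, C5, C6; row i has aⱼ where attribute j ∈ Ri, else bᵢⱼ.
Initial tableau (one row per fragment):
  row 1: a1 b12 a3 b14 a5 a6
  row 2: b21 a2 a3 a4 a5 a6
  row 3: a1 b32 b33 a4 a5 a6
Rows 2 and 3 agree on C4, C6; apply C4, C6→C2, C5 and equate their C2, C5 entries.
Rows 1 and 3 agree on C1, C6; apply C1, C6→C2 and equate their C2 entries.
Rows 1 and 2 agree on C2; apply C2→C4 and equate their C4 entries.
Row 1 is now all distinguished symbols — the join is lossless.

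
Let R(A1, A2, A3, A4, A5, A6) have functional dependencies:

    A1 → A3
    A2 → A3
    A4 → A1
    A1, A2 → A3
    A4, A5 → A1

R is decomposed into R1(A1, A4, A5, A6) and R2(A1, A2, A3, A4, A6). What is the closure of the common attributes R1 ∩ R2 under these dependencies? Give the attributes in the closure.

R1 ∩ R2 = {A1, A4, A6}.
A1 → A3 applies, adding A3
Closure: {A1, A3, A4, A6}.

A1, A3, A4, A6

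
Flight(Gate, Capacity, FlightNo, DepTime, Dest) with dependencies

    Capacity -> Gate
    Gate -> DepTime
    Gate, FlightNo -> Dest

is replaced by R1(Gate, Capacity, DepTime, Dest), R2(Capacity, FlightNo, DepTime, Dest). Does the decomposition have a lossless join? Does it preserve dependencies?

lossless but not dependency-preserving

Lossless test: (Capacity, DepTime, Dest)⁺ = {Gate, Capacity, DepTime, Dest}, which contains all of one fragment — lossless.
Dependency preservation: the restricted closure of {Gate, FlightNo} across the fragments never reaches {Dest}, so Gate, FlightNo → Dest cannot be enforced without a join — not preserved.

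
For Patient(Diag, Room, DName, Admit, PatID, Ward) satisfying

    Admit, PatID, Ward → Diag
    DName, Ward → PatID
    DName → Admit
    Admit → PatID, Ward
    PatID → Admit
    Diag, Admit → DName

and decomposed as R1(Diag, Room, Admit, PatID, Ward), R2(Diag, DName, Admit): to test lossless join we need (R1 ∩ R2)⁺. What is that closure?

R1 ∩ R2 = {Diag, Admit}.
Admit → PatID, Ward applies, adding PatID, Ward
Diag, Admit → DName applies, adding DName
Closure: {Diag, DName, Admit, PatID, Ward}.

Diag, DName, Admit, PatID, Ward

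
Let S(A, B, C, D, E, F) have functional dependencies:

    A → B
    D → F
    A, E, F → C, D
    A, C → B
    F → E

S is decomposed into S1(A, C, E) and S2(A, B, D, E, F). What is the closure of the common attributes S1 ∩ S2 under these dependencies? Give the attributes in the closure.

A, B, E

S1 ∩ S2 = {A, E}.
A → B applies, adding B
Closure: {A, B, E}.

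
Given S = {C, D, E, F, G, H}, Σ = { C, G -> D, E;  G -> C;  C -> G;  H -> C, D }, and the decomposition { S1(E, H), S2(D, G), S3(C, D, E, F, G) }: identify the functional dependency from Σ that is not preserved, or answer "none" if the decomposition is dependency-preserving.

H -> C, D

Check H → C, D: no single fragment contains all of {C, D, H}, and the restricted closure of {H} across the fragments never reaches {C, D}.
C, G → D, E is preserved.
G → C is preserved.
C → G is preserved.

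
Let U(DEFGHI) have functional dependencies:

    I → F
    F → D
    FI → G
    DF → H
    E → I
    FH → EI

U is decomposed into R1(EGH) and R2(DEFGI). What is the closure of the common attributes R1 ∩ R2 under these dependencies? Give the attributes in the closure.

R1 ∩ R2 = {EG}.
E → I applies, adding I
I → F applies, adding F
F → D applies, adding D
DF → H applies, adding H
Closure: {DEFGHI}.

DEFGHI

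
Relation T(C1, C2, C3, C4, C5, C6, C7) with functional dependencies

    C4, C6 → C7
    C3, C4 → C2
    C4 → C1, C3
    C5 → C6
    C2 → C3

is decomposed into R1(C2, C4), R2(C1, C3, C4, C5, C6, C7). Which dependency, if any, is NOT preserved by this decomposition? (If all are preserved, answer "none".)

C2 → C3

Check C2 → C3: no single fragment contains all of {C2, C3}, and the restricted closure of {C2} across the fragments never reaches {C3}.
C4, C6 → C7 is preserved.
C3, C4 → C2 is preserved.
C4 → C1, C3 is preserved.
C5 → C6 is preserved.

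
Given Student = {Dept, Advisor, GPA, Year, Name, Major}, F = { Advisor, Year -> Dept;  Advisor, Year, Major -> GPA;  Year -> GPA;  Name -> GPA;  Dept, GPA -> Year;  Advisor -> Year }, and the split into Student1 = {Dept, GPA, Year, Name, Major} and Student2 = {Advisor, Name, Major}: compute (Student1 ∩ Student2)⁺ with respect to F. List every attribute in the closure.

GPA, Name, Major

Student1 ∩ Student2 = {Name, Major}.
Name → GPA applies, adding GPA
Closure: {GPA, Name, Major}.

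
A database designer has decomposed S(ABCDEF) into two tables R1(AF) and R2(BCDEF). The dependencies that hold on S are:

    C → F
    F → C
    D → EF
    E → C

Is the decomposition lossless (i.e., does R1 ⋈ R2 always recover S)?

No

Common attributes: R1 ∩ R2 = {F}.
Closure of {F}: F → C applies, adding C. So (F)⁺ = {CF}.
The closure contains neither all of R1 = {AF} nor all of R2 = {BCDEF}, so the common attributes are not a superkey of either fragment. The join is lossy.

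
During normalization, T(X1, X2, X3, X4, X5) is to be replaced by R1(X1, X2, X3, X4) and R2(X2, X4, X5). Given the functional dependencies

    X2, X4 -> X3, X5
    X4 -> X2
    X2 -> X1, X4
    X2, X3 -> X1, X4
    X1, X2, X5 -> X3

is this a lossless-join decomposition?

Yes

Common attributes: R1 ∩ R2 = {X2, X4}.
Closure of {X2, X4}: X2, X4 → X3, X5 applies, adding X3, X5; X2 → X1, X4 applies, adding X1. So (X2, X4)⁺ = {X1, X2, X3, X4, X5}.
This closure contains every attribute of R1, so R1 ∩ R2 → R1. The join is lossless.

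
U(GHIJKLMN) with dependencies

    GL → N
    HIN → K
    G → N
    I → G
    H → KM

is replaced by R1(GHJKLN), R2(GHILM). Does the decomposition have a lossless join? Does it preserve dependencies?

Lossless test: (GHL)⁺ = {GHKLMN}, which is a superkey of neither fragment — lossy.
Dependency preservation: HIN → K; H → KM are not contained in any single fragment, but the restricted closure of each left-hand side across the fragments still reaches the right-hand side; the remaining FDs each lie inside some fragment. All dependencies are preserved.

lossy but dependency-preserving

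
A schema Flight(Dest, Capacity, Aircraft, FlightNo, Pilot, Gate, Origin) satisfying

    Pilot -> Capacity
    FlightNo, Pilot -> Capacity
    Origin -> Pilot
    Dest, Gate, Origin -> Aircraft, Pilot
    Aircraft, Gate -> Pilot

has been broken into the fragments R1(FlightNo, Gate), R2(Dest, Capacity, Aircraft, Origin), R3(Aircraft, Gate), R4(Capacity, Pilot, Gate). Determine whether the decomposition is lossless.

Chase test. Columns are Dest, Capacity, Aircraft, FlightNo, Pilot, Gate, Origin; row i has aⱼ where attribute j ∈ Ri, else bᵢⱼ.
Initial tableau (one row per fragment):
  row 1: b11 b12 b13 a4 b15 a6 b17
  row 2: a1 a2 a3 b24 b25 b26 a7
  row 3: b31 b32 a3 b34 b35 a6 b37
  row 4: b41 a2 b43 b44 a5 a6 b47
No row becomes fully distinguished — the join is lossy.

No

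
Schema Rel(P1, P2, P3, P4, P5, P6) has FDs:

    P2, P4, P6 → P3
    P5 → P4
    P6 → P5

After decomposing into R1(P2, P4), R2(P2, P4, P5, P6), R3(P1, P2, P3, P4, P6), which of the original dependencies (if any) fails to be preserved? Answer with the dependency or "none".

P2, P4, P6 → P3 lies within R3.
P5 → P4 lies within R2.
P6 → P5 lies within R2.
Every dependency is enforceable on the fragments, so the decomposition is dependency-preserving.

none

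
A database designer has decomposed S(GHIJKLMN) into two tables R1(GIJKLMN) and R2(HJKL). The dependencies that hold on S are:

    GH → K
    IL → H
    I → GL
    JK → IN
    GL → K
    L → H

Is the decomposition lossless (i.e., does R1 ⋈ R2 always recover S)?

Yes

Common attributes: R1 ∩ R2 = {JKL}.
Closure of {JKL}: JK → IN applies, adding IN; L → H applies, adding H; I → GL applies, adding G. So (JKL)⁺ = {GHIJKLN}.
This closure contains every attribute of R2, so R1 ∩ R2 → R2. The join is lossless.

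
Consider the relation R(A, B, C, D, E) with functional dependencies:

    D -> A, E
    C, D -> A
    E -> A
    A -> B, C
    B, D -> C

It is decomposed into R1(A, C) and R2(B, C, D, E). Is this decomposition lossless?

Common attributes: R1 ∩ R2 = {C}.
No dependency enlarges {C}, so (C)⁺ = {C}.
The closure contains neither all of R1 = {A, C} nor all of R2 = {B, C, D, E}, so the common attributes are not a superkey of either fragment. The join is lossy.

No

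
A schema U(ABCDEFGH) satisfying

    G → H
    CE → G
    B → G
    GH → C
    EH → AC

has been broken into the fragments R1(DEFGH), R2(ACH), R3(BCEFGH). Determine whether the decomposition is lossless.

No

Chase test. Columns are ABCDEFGH; row i has aⱼ where attribute j ∈ Ri, else bᵢⱼ.
Initial tableau (one row per fragment):
  row 1: b11 b12 b13 a4 a5 a6 a7 a8
  row 2: a1 b22 a3 b24 b25 b26 b27 a8
  row 3: b31 a2 a3 b34 a5 a6 a7 a8
Rows 1 and 3 agree on GH; apply GH→C and equate their C entries.
Rows 1 and 3 agree on EH; apply EH→AC and equate their AC entries.
No row becomes fully distinguished — the join is lossy.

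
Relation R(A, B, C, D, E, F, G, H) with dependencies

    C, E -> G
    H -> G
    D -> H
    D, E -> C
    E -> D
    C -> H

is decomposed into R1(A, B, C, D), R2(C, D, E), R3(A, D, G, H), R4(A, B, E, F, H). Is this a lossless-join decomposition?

Yes

Chase test. Columns are A, B, C, D, E, F, G, H; row i has aⱼ where attribute j ∈ Ri, else bᵢⱼ.
Initial tableau (one row per fragment):
  row 1: a1 a2 a3 a4 b15 b16 b17 b18
  row 2: b21 b22 a3 a4 a5 b26 b27 b28
  row 3: a1 b32 b33 a4 b35 b36 a7 a8
  row 4: a1 a2 b43 b44 a5 a6 b47 a8
Rows 3 and 4 agree on H; apply H→G and equate their G entries.
Rows 1 and 2 agree on D; apply D→H and equate their H entries.
Rows 1 and 3 agree on D; apply D→H and equate their H entries.
Rows 2 and 4 agree on E; apply E→D and equate their D entries.
Rows 1 and 2 agree on H; apply H→G and equate their G entries.
Rows 1 and 3 agree on H; apply H→G and equate their G entries.
Rows 2 and 4 agree on D, E; apply D, E→C and equate their C entries.
Row 4 is now all distinguished symbols — the join is lossless.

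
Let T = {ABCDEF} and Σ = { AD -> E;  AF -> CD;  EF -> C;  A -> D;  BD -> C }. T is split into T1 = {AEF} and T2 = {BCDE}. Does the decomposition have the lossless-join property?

Common attributes: T1 ∩ T2 = {E}.
No dependency enlarges {E}, so (E)⁺ = {E}.
The closure contains neither all of T1 = {AEF} nor all of T2 = {BCDE}, so the common attributes are not a superkey of either fragment. The join is lossy.

No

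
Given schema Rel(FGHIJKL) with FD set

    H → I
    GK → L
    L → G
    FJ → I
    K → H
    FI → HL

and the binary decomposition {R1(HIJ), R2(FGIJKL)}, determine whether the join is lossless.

Common attributes: R1 ∩ R2 = {IJ}.
No dependency enlarges {IJ}, so (IJ)⁺ = {IJ}.
The closure contains neither all of R1 = {HIJ} nor all of R2 = {FGIJKL}, so the common attributes are not a superkey of either fragment. The join is lossy.

No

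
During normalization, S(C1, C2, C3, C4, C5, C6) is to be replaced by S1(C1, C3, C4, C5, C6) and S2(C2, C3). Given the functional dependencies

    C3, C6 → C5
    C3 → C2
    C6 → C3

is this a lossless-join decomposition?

Common attributes: S1 ∩ S2 = {C3}.
Closure of {C3}: C3 → C2 applies, adding C2. So (C3)⁺ = {C2, C3}.
This closure contains every attribute of S2, so S1 ∩ S2 → S2. The join is lossless.

Yes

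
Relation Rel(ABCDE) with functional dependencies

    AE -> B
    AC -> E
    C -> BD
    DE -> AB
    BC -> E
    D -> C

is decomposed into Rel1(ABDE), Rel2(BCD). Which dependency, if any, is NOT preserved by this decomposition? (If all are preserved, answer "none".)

none

AE → B lies within Rel1.
AC → E: restricted closure across fragments reaches E.
C → BD lies within Rel2.
DE → AB lies within Rel1.
BC → E: restricted closure across fragments reaches E.
D → C lies within Rel2.
Every dependency is enforceable on the fragments, so the decomposition is dependency-preserving.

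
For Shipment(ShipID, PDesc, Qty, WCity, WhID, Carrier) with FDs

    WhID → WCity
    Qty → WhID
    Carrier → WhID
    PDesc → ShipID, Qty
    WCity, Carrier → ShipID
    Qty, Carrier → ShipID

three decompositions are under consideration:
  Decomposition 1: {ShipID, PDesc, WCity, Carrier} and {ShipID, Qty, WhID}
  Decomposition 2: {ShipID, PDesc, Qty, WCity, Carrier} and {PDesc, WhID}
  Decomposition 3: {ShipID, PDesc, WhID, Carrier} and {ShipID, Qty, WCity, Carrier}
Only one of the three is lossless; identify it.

Decomposition 1: common = {ShipID}, closure = {ShipID} → lossy.
Decomposition 2: common = {PDesc}, closure = {ShipID, PDesc, Qty, WCity, WhID} → lossless.
Decomposition 3: common = {ShipID, Carrier}, closure = {ShipID, WCity, WhID, Carrier} → lossy.

Decomposition 2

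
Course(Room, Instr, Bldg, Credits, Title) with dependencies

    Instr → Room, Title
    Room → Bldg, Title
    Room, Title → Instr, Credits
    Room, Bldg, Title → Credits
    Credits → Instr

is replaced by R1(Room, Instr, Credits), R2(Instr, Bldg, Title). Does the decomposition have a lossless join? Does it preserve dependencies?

Lossless test: (Instr)⁺ = {Room, Instr, Bldg, Credits, Title}, which contains all of one fragment — lossless.
Dependency preservation: Instr → Room, Title; Room → Bldg, Title; Room, Title → Instr, Credits; Room, Bldg, Title → Credits are not contained in any single fragment, but the restricted closure of each left-hand side across the fragments still reaches the right-hand side; the remaining FDs each lie inside some fragment. All dependencies are preserved.

lossless and dependency-preserving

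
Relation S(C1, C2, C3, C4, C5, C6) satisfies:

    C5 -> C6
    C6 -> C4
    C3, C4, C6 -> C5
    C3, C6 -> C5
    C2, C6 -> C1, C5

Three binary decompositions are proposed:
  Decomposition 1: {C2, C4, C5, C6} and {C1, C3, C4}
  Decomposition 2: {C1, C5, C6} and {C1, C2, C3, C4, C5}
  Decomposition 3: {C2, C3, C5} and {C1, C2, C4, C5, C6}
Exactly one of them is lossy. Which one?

Decomposition 1

Decomposition 1: common = {C4}, closure = {C4} → lossy.
Decomposition 2: common = {C1, C5}, closure = {C1, C4, C5, C6} → lossless.
Decomposition 3: common = {C2, C5}, closure = {C1, C2, C4, C5, C6} → lossless.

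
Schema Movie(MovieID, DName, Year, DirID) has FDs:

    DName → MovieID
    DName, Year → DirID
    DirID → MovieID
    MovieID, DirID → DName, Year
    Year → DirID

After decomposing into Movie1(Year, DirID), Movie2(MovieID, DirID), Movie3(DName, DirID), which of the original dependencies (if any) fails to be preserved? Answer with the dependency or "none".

DName → MovieID

Check DName → MovieID: no single fragment contains all of {MovieID, DName}, and the restricted closure of {DName} across the fragments never reaches {MovieID}.
DName, Year → DirID is preserved.
DirID → MovieID is preserved.
MovieID, DirID → DName, Year is preserved.
Year → DirID is preserved.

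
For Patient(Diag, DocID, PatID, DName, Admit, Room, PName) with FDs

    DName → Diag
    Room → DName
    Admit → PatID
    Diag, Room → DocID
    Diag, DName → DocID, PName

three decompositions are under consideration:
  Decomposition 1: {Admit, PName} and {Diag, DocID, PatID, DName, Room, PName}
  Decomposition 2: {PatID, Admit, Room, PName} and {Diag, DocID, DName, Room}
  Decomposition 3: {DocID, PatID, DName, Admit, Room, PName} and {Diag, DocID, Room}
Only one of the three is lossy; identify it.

Decomposition 1

Decomposition 1: common = {PName}, closure = {PName} → lossy.
Decomposition 2: common = {Room}, closure = {Diag, DocID, DName, Room, PName} → lossless.
Decomposition 3: common = {DocID, Room}, closure = {Diag, DocID, DName, Room, PName} → lossless.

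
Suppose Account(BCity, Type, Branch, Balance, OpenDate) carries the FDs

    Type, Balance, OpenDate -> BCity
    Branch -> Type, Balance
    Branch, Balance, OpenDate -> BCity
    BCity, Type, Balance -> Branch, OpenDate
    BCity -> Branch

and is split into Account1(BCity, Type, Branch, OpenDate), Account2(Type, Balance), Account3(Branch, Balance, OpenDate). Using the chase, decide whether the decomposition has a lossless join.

Yes

Chase test. Columns are BCity, Type, Branch, Balance, OpenDate; row i has aⱼ where attribute j ∈ Accounti, else bᵢⱼ.
Initial tableau (one row per fragment):
  row 1: a1 a2 a3 b14 a5
  row 2: b21 a2 b23 a4 b25
  row 3: b31 b32 a3 a4 a5
Rows 1 and 3 agree on Branch; apply Branch→Type, Balance and equate their Type, Balance entries.
Rows 1 and 3 agree on Branch, Balance, OpenDate; apply Branch, Balance, OpenDate→BCity and equate their BCity entries.
Row 1 is now all distinguished symbols — the join is lossless.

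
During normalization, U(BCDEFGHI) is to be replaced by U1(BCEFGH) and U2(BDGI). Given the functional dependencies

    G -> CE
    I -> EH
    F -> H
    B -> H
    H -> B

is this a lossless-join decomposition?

Common attributes: U1 ∩ U2 = {BG}.
Closure of {BG}: G → CE applies, adding CE; B → H applies, adding H. So (BG)⁺ = {BCEGH}.
The closure contains neither all of U1 = {BCEFGH} nor all of U2 = {BDGI}, so the common attributes are not a superkey of either fragment. The join is lossy.

No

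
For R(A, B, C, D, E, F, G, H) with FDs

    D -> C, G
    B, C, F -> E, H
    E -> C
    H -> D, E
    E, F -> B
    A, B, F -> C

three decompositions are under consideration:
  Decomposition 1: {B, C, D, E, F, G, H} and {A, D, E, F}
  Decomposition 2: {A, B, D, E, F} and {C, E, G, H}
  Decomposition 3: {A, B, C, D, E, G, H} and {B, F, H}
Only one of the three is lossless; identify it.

Decomposition 1: common = {D, E, F}, closure = {B, C, D, E, F, G, H} → lossless.
Decomposition 2: common = {E}, closure = {C, E} → lossy.
Decomposition 3: common = {B, H}, closure = {B, C, D, E, G, H} → lossy.

Decomposition 1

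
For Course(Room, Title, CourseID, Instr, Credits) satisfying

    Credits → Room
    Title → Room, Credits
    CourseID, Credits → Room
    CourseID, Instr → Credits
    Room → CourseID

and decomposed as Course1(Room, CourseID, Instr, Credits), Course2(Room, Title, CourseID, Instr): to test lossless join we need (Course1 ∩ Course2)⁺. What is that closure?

Room, CourseID, Instr, Credits

Course1 ∩ Course2 = {Room, CourseID, Instr}.
CourseID, Instr → Credits applies, adding Credits
Closure: {Room, CourseID, Instr, Credits}.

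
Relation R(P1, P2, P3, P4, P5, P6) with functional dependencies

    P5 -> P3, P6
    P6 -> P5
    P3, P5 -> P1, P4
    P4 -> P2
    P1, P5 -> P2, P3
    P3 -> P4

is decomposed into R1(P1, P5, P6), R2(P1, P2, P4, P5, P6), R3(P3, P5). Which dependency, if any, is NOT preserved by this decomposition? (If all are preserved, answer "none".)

P3 -> P4

Check P3 → P4: no single fragment contains all of {P3, P4}, and the restricted closure of {P3} across the fragments never reaches {P4}.
P5 → P3, P6 is preserved.
P6 → P5 is preserved.
P3, P5 → P1, P4 is preserved.
P4 → P2 is preserved.
P1, P5 → P2, P3 is preserved.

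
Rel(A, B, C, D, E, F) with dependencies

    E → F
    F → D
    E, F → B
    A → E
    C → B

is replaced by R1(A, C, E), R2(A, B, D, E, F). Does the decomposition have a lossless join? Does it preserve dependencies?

Lossless test: (A, E)⁺ = {A, B, D, E, F}, which contains all of one fragment — lossless.
Dependency preservation: the restricted closure of {C} across the fragments never reaches {B}, so C → B cannot be enforced without a join — not preserved.

lossless but not dependency-preserving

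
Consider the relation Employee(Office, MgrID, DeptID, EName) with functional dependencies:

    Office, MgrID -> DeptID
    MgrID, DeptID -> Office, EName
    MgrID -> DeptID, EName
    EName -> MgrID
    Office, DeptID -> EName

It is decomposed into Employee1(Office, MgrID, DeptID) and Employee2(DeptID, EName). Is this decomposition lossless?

No

Common attributes: Employee1 ∩ Employee2 = {DeptID}.
No dependency enlarges {DeptID}, so (DeptID)⁺ = {DeptID}.
The closure contains neither all of Employee1 = {Office, MgrID, DeptID} nor all of Employee2 = {DeptID, EName}, so the common attributes are not a superkey of either fragment. The join is lossy.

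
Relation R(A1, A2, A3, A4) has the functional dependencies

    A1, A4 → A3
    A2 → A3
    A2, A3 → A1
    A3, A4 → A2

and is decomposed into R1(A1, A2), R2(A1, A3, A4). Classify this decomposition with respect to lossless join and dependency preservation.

Lossless test: (A1)⁺ = {A1}, which is a superkey of neither fragment — lossy.
Dependency preservation: the restricted closure of {A2} across the fragments never reaches {A3}, so A2 → A3 cannot be enforced without a join — not preserved.

lossy and not dependency-preserving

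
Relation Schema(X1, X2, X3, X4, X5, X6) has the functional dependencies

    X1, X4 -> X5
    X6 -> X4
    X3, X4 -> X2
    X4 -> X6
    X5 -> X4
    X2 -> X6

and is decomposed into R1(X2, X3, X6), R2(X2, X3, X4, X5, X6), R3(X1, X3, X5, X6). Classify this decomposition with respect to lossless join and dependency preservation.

Lossless test (chase): Rows 1 and 2 agree on X6; apply X6→X4 and equate their X4 entries. Rows 1 and 3 agree on X6; apply X6→X4 and equate their X4 entries. Rows 1 and 3 agree on X3, X4; apply X3, X4→X2 and equate their X2 entries. Row 3 is now all distinguished symbols — the join is lossless.
Dependency preservation: X1, X4 → X5 is not contained in any single fragment, but the restricted closure of its left-hand side across the fragments still reaches the right-hand side; the remaining FDs each lie inside some fragment. All dependencies are preserved.

lossless and dependency-preserving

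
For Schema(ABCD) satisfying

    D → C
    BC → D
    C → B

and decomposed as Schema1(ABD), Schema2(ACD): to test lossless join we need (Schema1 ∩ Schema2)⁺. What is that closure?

Schema1 ∩ Schema2 = {AD}.
D → C applies, adding C
C → B applies, adding B
Closure: {ABCD}.

ABCD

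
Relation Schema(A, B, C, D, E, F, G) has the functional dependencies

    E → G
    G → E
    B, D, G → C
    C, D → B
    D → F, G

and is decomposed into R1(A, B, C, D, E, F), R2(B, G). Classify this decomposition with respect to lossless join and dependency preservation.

lossy and not dependency-preserving

Lossless test: (B)⁺ = {B}, which is a superkey of neither fragment — lossy.
Dependency preservation: the restricted closure of {E} across the fragments never reaches {G}, so E → G cannot be enforced without a join — not preserved.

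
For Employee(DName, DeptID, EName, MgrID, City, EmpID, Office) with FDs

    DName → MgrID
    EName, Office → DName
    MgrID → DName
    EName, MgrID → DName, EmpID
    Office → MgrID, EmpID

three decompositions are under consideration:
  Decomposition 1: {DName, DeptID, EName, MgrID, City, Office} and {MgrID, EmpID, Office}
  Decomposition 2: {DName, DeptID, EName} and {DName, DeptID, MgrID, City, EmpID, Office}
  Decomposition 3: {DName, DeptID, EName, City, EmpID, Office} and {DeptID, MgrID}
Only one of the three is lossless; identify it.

Decomposition 1: common = {MgrID, Office}, closure = {DName, MgrID, EmpID, Office} → lossless.
Decomposition 2: common = {DName, DeptID}, closure = {DName, DeptID, MgrID} → lossy.
Decomposition 3: common = {DeptID}, closure = {DeptID} → lossy.

Decomposition 1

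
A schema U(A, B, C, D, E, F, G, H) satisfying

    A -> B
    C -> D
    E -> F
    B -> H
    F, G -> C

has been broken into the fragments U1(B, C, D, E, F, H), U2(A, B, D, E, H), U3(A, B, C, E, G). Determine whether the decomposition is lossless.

Chase test. Columns are A, B, C, D, E, F, G, H; row i has aⱼ where attribute j ∈ Ui, else bᵢⱼ.
Initial tableau (one row per fragment):
  row 1: b11 a2 a3 a4 a5 a6 b17 a8
  row 2: a1 a2 b23 a4 a5 b26 b27 a8
  row 3: a1 a2 a3 b34 a5 b36 a7 b38
Rows 1 and 3 agree on C; apply C→D and equate their D entries.
Rows 1 and 2 agree on E; apply E→F and equate their F entries.
Rows 1 and 3 agree on E; apply E→F and equate their F entries.
Rows 1 and 3 agree on B; apply B→H and equate their H entries.
Row 3 is now all distinguished symbols — the join is lossless.

Yes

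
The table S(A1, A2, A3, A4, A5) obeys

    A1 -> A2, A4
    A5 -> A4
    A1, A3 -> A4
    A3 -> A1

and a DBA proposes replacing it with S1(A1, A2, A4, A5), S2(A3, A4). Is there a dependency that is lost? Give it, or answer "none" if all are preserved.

A3 -> A1

Check A3 → A1: no single fragment contains all of {A1, A3}, and the restricted closure of {A3} across the fragments never reaches {A1}.
A1 → A2, A4 is preserved.
A5 → A4 is preserved.
A1, A3 → A4 is preserved.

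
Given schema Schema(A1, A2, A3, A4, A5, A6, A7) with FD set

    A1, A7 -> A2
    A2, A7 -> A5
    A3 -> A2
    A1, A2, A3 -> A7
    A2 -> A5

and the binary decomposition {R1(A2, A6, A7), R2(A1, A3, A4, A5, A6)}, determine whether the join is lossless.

No

Common attributes: R1 ∩ R2 = {A6}.
No dependency enlarges {A6}, so (A6)⁺ = {A6}.
The closure contains neither all of R1 = {A2, A6, A7} nor all of R2 = {A1, A3, A4, A5, A6}, so the common attributes are not a superkey of either fragment. The join is lossy.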